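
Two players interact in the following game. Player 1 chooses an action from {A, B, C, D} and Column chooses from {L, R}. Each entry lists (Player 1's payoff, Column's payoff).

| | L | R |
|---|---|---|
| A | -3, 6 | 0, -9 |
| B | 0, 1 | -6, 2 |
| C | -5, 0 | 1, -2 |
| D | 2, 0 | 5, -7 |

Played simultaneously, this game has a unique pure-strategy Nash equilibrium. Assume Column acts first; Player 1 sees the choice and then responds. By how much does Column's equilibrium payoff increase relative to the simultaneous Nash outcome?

Work backward from Player 1's decision.
- L → Player 1 plays D (best of -3, 0, -5, 2); Column gets 0.
- R → Player 1 plays D (best of 0, -6, 1, 5); Column gets -7.
Column's induced payoffs are 0, -7, so Column commits to L. Subgame-perfect outcome: (D, L) with payoffs (2, 0).
For the simultaneous game, intersect best replies.
Player 1's best replies: L→D; R→D.
Column's best replies: A→L; B→R; C→L; D→L.
Only (D, L) has each player best-responding; Nash payoffs (2, 0).
Column's commitment gain: 0 − 0 = 0.

0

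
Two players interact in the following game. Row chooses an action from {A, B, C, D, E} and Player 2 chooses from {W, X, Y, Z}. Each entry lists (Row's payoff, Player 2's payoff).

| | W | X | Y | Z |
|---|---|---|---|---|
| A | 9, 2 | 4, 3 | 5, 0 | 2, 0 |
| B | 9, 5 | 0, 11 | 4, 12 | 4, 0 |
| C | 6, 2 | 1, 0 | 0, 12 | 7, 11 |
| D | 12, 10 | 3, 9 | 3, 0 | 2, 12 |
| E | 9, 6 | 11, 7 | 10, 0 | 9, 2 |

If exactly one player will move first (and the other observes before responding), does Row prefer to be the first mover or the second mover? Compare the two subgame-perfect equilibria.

second

If Row leads: Player 2's best replies are A→X, B→Y, C→Y, D→Z, E→X; Row's induced payoffs 4, 4, 0, 2, 11; outcome (E, X), payoffs (11, 7).
If Player 2 leads: Row's best replies are W→D, X→E, Y→E, Z→E; Player 2's induced payoffs 10, 7, 0, 2; outcome (D, W), payoffs (12, 10).
Row gets 11 moving first and 12 moving second, so Row prefers to move second.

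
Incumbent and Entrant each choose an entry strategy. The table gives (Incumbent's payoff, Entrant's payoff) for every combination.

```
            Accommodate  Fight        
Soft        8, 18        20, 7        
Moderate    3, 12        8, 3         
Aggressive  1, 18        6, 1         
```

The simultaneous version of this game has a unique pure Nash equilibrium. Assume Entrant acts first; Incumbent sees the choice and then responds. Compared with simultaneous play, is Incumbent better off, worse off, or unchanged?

Incumbent best-responds to each possible Entrant move:
- Accommodate → Incumbent plays Soft (best of 8, 3, 1); Entrant gets 18.
- Fight → Incumbent plays Soft (best of 20, 8, 6); Entrant gets 7.
Maximizing over 18, 7, Entrant chooses Accommodate. Subgame-perfect outcome: (Soft, Accommodate) with payoffs (8, 18).
For the simultaneous game, intersect best replies.
Incumbent's best replies: Accommodate→Soft; Fight→Soft.
Entrant's best replies: Soft→Accommodate; Moderate→Accommodate; Aggressive→Accommodate.
Only (Soft, Accommodate) has each player best-responding; Nash payoffs (8, 18).
Incumbent earns 8 sequentially versus 8 at the Nash outcome: unchanged.

unchanged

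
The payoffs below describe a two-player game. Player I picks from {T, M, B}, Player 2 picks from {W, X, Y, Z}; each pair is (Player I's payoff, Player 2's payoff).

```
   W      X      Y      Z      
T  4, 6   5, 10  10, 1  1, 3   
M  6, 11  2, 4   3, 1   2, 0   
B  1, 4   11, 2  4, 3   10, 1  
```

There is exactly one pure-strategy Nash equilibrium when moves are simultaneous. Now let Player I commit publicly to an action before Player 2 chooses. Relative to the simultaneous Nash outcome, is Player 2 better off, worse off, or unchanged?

unchanged

Player 2 best-responds to each possible Player I move:
- T: Player 2 compares 6, 10, 1, 3 and picks X; Player I would get 5.
- M: Player 2 compares 11, 4, 1, 0 and picks W; Player I would get 6.
- B: Player 2 compares 4, 2, 3, 1 and picks W; Player I would get 1.
Player I's induced payoffs are 5, 6, 1, so Player I commits to M. Subgame-perfect outcome: (M, W) with payoffs (6, 11).
Now find the simultaneous Nash equilibrium.
Player I's best replies: W→M; X→B; Y→T; Z→B.
Player 2's best replies: T→X; M→W; B→W.
The unique mutual best reply is (M, W), giving (6, 11).
Player 2 earns 11 sequentially versus 11 at the Nash outcome: unchanged.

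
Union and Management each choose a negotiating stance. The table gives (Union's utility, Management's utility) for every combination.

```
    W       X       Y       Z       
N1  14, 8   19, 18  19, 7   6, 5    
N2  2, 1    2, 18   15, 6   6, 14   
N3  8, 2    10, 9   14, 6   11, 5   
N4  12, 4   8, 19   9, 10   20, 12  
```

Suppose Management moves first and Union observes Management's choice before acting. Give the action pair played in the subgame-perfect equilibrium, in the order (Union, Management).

Solve by backward induction (Management leads).
- W → Union plays N1 (best of 14, 2, 8, 12); Management gets 8.
- X → Union plays N1 (best of 19, 2, 10, 8); Management gets 18.
- Y → Union plays N1 (best of 19, 15, 14, 9); Management gets 7.
- Z → Union plays N4 (best of 6, 6, 11, 20); Management gets 12.
Maximizing over 8, 18, 7, 12, Management chooses X. Subgame-perfect outcome: (N1, X) with payoffs (19, 18).

(N1, X)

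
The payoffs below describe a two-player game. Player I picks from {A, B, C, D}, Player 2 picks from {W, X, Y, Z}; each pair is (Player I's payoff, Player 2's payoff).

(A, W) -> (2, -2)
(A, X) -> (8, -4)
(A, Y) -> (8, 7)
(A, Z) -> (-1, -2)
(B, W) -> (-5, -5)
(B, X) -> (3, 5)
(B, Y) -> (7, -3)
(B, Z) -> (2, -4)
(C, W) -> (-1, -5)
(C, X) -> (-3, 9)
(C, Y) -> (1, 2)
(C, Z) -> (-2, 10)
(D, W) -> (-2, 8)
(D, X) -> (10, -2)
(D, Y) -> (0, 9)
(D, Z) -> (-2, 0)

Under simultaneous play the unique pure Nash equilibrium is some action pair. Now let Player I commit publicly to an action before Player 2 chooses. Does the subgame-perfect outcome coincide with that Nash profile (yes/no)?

Work backward from Player 2's decision.
- A → Player 2 plays Y (best of -2, -4, 7, -2); Player I gets 8.
- B → Player 2 plays X (best of -5, 5, -3, -4); Player I gets 3.
- C → Player 2 plays Z (best of -5, 9, 2, 10); Player I gets -2.
- D → Player 2 plays Y (best of 8, -2, 9, 0); Player I gets 0.
Maximizing over 8, 3, -2, 0, Player I chooses A. Subgame-perfect outcome: (A, Y) with payoffs (8, 7).
Now find the simultaneous Nash equilibrium.
Player I's best replies: W→A; X→D; Y→A; Z→B.
Player 2's best replies: A→Y; B→X; C→Z; D→Y.
The unique mutual best reply is (A, Y), giving (8, 7).
Sequential outcome (A, Y) coincides with the Nash profile (A, Y).

yes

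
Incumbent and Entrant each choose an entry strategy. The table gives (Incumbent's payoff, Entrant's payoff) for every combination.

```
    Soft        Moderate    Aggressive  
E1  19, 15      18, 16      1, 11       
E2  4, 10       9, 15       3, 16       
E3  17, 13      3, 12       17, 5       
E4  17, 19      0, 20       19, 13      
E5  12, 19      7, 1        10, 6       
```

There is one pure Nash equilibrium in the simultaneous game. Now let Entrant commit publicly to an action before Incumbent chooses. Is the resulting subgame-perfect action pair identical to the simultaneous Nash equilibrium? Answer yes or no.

yes

Backward induction with Entrant moving first.
- Soft: Incumbent compares 19, 4, 17, 17, 12 and picks E1; Entrant would get 15.
- Moderate: Incumbent compares 18, 9, 3, 0, 7 and picks E1; Entrant would get 16.
- Aggressive: Incumbent compares 1, 3, 17, 19, 10 and picks E4; Entrant would get 13.
Entrant's induced payoffs are 15, 16, 13, so Entrant commits to Moderate. Subgame-perfect outcome: (E1, Moderate) with payoffs (18, 16).
Under simultaneous play:
Incumbent's best replies: Soft→E1; Moderate→E1; Aggressive→E4.
Entrant's best replies: E1→Moderate; E2→Aggressive; E3→Soft; E4→Moderate; E5→Soft.
Only (E1, Moderate) has each player best-responding; Nash payoffs (18, 16).
Sequential outcome (E1, Moderate) coincides with the Nash profile (E1, Moderate).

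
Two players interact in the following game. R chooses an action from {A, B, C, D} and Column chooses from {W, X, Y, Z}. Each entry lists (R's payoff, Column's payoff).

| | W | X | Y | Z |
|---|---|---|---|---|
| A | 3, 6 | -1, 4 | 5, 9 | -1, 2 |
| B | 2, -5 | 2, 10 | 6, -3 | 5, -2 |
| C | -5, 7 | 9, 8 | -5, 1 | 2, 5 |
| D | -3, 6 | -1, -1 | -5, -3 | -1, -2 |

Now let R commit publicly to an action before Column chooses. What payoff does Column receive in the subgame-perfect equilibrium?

8

Solve by backward induction (R leads).
- A → Column plays Y (best of 6, 4, 9, 2); R gets 5.
- B → Column plays X (best of -5, 10, -3, -2); R gets 2.
- C → Column plays X (best of 7, 8, 1, 5); R gets 9.
- D → Column plays W (best of 6, -1, -3, -2); R gets -3.
R's induced payoffs are 5, 2, 9, -3, so R commits to C. Subgame-perfect outcome: (C, X) with payoffs (9, 8).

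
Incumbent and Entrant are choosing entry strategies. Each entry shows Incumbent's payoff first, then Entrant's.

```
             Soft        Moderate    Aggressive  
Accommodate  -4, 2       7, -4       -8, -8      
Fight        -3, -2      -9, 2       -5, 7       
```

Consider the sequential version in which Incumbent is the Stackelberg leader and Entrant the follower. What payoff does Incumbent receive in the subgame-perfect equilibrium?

Entrant best-responds to each possible Incumbent move:
- Accommodate: BR = Soft, leader payoff -4.
- Fight: BR = Aggressive, leader payoff -5.
Maximizing over -4, -5, Incumbent chooses Accommodate. Subgame-perfect outcome: (Accommodate, Soft) with payoffs (-4, 2).

-4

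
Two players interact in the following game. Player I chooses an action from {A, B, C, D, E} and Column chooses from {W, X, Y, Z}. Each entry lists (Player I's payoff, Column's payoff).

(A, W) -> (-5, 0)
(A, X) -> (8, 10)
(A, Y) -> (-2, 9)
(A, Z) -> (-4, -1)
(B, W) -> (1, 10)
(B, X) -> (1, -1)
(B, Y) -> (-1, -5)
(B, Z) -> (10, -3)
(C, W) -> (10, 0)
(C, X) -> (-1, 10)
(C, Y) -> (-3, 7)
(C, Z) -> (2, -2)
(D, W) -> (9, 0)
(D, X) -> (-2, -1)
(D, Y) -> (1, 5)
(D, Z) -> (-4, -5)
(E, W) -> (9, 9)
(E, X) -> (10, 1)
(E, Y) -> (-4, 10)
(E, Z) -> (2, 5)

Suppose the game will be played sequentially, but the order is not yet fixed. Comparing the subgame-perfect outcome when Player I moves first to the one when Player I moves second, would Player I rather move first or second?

If Player I leads: Column's best replies are A→X, B→W, C→X, D→Y, E→Y; Player I's induced payoffs 8, 1, -1, 1, -4; outcome (A, X), payoffs (8, 10).
If Column leads: Player I's best replies are W→C, X→E, Y→D, Z→B; Column's induced payoffs 0, 1, 5, -3; outcome (D, Y), payoffs (1, 5).
Player I gets 8 moving first and 1 moving second, so Player I prefers to move first.

first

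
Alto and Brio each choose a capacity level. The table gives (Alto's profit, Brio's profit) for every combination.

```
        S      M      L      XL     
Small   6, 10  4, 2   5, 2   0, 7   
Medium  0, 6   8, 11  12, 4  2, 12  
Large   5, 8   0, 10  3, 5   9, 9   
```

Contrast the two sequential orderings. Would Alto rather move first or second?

If Alto leads: Brio's best replies are Small→S, Medium→XL, Large→M; Alto's induced payoffs 6, 2, 0; outcome (Small, S), payoffs (6, 10).
If Brio leads: Alto's best replies are S→Small, M→Medium, L→Medium, XL→Large; Brio's induced payoffs 10, 11, 4, 9; outcome (Medium, M), payoffs (8, 11).
Alto gets 6 moving first and 8 moving second, so Alto prefers to move second.

second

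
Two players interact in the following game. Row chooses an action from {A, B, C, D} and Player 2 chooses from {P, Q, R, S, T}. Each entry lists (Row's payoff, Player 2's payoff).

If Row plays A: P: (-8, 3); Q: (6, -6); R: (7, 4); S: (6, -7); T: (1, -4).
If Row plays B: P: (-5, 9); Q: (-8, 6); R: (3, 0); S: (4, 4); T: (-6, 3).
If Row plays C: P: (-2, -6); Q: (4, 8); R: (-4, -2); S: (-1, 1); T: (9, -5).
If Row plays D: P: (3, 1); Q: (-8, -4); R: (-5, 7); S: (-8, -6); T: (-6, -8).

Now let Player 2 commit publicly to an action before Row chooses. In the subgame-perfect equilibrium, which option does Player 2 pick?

Backward induction with Player 2 moving first.
- P: BR = D, leader payoff 1.
- Q: BR = A, leader payoff -6.
- R: BR = A, leader payoff 4.
- S: BR = A, leader payoff -7.
- T: BR = C, leader payoff -5.
Among 1, -6, 4, -7, -5, the best is 4 at R. Subgame-perfect outcome: (A, R) with payoffs (7, 4).

R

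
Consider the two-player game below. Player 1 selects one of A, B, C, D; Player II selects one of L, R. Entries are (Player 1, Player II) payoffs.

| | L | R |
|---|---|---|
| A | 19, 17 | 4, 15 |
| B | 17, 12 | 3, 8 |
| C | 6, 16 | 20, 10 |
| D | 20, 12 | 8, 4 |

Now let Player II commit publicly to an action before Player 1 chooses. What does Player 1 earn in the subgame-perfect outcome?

20

Work backward from Player 1's decision.
- L → Player 1 plays D (best of 19, 17, 6, 20); Player II gets 12.
- R → Player 1 plays C (best of 4, 3, 20, 8); Player II gets 10.
Player II's induced payoffs are 12, 10, so Player II commits to L. Subgame-perfect outcome: (D, L) with payoffs (20, 12).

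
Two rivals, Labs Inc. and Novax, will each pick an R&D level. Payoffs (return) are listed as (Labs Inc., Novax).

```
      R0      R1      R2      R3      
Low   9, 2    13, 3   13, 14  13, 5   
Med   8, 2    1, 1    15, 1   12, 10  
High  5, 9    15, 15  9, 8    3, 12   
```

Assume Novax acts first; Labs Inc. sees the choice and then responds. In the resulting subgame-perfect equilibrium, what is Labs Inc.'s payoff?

Backward induction with Novax moving first.
- R0: BR = Low, leader payoff 2.
- R1: BR = High, leader payoff 15.
- R2: BR = Med, leader payoff 1.
- R3: BR = Low, leader payoff 5.
Among 2, 15, 1, 5, the best is 15 at R1. Subgame-perfect outcome: (High, R1) with payoffs (15, 15).

15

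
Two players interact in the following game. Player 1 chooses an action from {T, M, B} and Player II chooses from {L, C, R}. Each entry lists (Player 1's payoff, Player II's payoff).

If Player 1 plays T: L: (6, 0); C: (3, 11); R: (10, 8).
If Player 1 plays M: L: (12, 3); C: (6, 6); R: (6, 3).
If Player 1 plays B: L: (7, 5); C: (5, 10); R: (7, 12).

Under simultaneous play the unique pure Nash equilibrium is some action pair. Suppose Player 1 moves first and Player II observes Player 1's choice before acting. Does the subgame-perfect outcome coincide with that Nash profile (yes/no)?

Backward induction with Player 1 moving first.
- T: Player II compares 0, 11, 8 and picks C; Player 1 would get 3.
- M: Player II compares 3, 6, 3 and picks C; Player 1 would get 6.
- B: Player II compares 5, 10, 12 and picks R; Player 1 would get 7.
Maximizing over 3, 6, 7, Player 1 chooses B. Subgame-perfect outcome: (B, R) with payoffs (7, 12).
Now find the simultaneous Nash equilibrium.
Player 1's best replies: L→M; C→M; R→T.
Player II's best replies: T→C; M→C; B→R.
The unique mutual best reply is (M, C), giving (6, 6).
Sequential outcome (B, R) differs from the Nash profile (M, C).

no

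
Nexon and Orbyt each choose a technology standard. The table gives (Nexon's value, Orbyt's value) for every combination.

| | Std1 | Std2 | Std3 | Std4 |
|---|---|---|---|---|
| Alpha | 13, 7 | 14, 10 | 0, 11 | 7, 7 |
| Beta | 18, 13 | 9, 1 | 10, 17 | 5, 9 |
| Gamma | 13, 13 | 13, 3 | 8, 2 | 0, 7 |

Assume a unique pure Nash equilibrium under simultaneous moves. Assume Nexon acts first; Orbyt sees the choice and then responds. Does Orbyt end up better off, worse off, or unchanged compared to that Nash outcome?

Backward induction with Nexon moving first.
- Alpha: BR = Std3, leader payoff 0.
- Beta: BR = Std3, leader payoff 10.
- Gamma: BR = Std1, leader payoff 13.
Nexon's induced payoffs are 0, 10, 13, so Nexon commits to Gamma. Subgame-perfect outcome: (Gamma, Std1) with payoffs (13, 13).
For the simultaneous game, intersect best replies.
Nexon's best replies: Std1→Beta; Std2→Alpha; Std3→Beta; Std4→Alpha.
Orbyt's best replies: Alpha→Std3; Beta→Std3; Gamma→Std1.
Only (Beta, Std3) has each player best-responding; Nash payoffs (10, 17).
Orbyt earns 13 sequentially versus 17 at the Nash outcome: worse off.

worse off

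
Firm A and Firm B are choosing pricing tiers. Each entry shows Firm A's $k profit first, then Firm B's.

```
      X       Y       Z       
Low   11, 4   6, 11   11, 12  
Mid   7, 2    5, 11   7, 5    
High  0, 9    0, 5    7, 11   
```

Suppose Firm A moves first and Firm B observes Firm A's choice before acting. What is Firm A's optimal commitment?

Backward induction with Firm A moving first.
- Low: BR = Z, leader payoff 11.
- Mid: BR = Y, leader payoff 5.
- High: BR = Z, leader payoff 7.
Among 11, 5, 7, the best is 11 at Low. Subgame-perfect outcome: (Low, Z) with payoffs (11, 12).

Low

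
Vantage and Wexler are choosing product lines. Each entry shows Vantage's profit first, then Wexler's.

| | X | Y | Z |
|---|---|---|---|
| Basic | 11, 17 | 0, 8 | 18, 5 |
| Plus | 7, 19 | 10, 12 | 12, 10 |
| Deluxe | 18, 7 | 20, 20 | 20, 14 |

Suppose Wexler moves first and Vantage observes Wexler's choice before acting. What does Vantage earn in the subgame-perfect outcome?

20

Solve by backward induction (Wexler leads).
- X: Vantage compares 11, 7, 18 and picks Deluxe; Wexler would get 7.
- Y: Vantage compares 0, 10, 20 and picks Deluxe; Wexler would get 20.
- Z: Vantage compares 18, 12, 20 and picks Deluxe; Wexler would get 14.
Maximizing over 7, 20, 14, Wexler chooses Y. Subgame-perfect outcome: (Deluxe, Y) with payoffs (20, 20).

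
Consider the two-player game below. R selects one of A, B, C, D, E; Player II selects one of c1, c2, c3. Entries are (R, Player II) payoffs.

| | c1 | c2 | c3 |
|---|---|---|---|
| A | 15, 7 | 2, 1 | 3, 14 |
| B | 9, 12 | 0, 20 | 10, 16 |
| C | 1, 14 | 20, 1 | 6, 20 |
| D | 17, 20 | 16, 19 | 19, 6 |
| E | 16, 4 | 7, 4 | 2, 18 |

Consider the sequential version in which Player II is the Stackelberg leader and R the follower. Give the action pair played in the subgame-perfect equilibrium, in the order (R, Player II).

(D, c1)

Backward induction with Player II moving first.
- c1 → R plays D (best of 15, 9, 1, 17, 16); Player II gets 20.
- c2 → R plays C (best of 2, 0, 20, 16, 7); Player II gets 1.
- c3 → R plays D (best of 3, 10, 6, 19, 2); Player II gets 6.
Maximizing over 20, 1, 6, Player II chooses c1. Subgame-perfect outcome: (D, c1) with payoffs (17, 20).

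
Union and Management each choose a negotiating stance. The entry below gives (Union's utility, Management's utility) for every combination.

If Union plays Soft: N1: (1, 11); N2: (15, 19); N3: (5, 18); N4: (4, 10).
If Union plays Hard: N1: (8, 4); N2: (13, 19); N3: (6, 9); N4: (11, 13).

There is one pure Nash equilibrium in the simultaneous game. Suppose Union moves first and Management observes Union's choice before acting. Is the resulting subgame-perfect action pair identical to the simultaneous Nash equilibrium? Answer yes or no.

Solve by backward induction (Union leads).
- Soft: Management compares 11, 19, 18, 10 and picks N2; Union would get 15.
- Hard: Management compares 4, 19, 9, 13 and picks N2; Union would get 13.
Among 15, 13, the best is 15 at Soft. Subgame-perfect outcome: (Soft, N2) with payoffs (15, 19).
Now find the simultaneous Nash equilibrium.
Union's best replies: N1→Hard; N2→Soft; N3→Hard; N4→Hard.
Management's best replies: Soft→N2; Hard→N2.
The unique mutual best reply is (Soft, N2), giving (15, 19).
Sequential outcome (Soft, N2) coincides with the Nash profile (Soft, N2).

yes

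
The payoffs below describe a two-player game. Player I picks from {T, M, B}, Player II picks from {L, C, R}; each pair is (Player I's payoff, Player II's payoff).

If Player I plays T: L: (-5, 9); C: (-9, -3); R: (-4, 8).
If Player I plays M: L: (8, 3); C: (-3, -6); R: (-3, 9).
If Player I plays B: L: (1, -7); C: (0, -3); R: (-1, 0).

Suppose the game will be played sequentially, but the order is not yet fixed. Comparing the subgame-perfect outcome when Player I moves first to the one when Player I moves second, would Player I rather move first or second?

If Player I leads: Player II's best replies are T→L, M→R, B→R; Player I's induced payoffs -5, -3, -1; outcome (B, R), payoffs (-1, 0).
If Player II leads: Player I's best replies are L→M, C→B, R→B; Player II's induced payoffs 3, -3, 0; outcome (M, L), payoffs (8, 3).
Player I gets -1 moving first and 8 moving second, so Player I prefers to move second.

second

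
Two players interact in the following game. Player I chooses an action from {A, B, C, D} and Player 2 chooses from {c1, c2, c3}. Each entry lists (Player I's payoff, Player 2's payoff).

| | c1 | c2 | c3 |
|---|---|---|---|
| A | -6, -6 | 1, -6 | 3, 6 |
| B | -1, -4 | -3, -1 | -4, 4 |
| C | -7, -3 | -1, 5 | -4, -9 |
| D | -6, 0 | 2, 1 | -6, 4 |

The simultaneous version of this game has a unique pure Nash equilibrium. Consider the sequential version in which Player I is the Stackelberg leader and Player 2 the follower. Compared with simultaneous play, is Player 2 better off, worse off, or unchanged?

unchanged

Solve by backward induction (Player I leads).
- A: BR = c3, leader payoff 3.
- B: BR = c3, leader payoff -4.
- C: BR = c2, leader payoff -1.
- D: BR = c3, leader payoff -6.
Player I's induced payoffs are 3, -4, -1, -6, so Player I commits to A. Subgame-perfect outcome: (A, c3) with payoffs (3, 6).
For the simultaneous game, intersect best replies.
Player I's best replies: c1→B; c2→D; c3→A.
Player 2's best replies: A→c3; B→c3; C→c2; D→c3.
Only (A, c3) has each player best-responding; Nash payoffs (3, 6).
Player 2 earns 6 sequentially versus 6 at the Nash outcome: unchanged.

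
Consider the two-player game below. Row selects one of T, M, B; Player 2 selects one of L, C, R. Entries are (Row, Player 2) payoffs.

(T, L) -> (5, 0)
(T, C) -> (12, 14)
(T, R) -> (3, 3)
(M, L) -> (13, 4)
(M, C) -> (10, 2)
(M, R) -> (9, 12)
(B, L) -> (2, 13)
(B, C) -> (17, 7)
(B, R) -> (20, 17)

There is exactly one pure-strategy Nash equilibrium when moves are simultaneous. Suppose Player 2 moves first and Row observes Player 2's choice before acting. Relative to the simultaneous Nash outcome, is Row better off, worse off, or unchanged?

unchanged

Backward induction with Player 2 moving first.
- L: Row compares 5, 13, 2 and picks M; Player 2 would get 4.
- C: Row compares 12, 10, 17 and picks B; Player 2 would get 7.
- R: Row compares 3, 9, 20 and picks B; Player 2 would get 17.
Maximizing over 4, 7, 17, Player 2 chooses R. Subgame-perfect outcome: (B, R) with payoffs (20, 17).
Under simultaneous play:
Row's best replies: L→M; C→B; R→B.
Player 2's best replies: T→C; M→R; B→R.
Only (B, R) has each player best-responding; Nash payoffs (20, 17).
Row earns 20 sequentially versus 20 at the Nash outcome: unchanged.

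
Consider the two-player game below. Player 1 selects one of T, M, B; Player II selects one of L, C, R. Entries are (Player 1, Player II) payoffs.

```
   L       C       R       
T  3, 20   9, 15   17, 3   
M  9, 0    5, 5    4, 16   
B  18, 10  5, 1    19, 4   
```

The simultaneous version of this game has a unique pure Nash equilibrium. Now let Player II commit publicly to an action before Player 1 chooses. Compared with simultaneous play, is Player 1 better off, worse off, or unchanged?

worse off

Work backward from Player 1's decision.
- L: BR = B, leader payoff 10.
- C: BR = T, leader payoff 15.
- R: BR = B, leader payoff 4.
Among 10, 15, 4, the best is 15 at C. Subgame-perfect outcome: (T, C) with payoffs (9, 15).
For the simultaneous game, intersect best replies.
Player 1's best replies: L→B; C→T; R→B.
Player II's best replies: T→L; M→R; B→L.
Only (B, L) has each player best-responding; Nash payoffs (18, 10).
Player 1 earns 9 sequentially versus 18 at the Nash outcome: worse off.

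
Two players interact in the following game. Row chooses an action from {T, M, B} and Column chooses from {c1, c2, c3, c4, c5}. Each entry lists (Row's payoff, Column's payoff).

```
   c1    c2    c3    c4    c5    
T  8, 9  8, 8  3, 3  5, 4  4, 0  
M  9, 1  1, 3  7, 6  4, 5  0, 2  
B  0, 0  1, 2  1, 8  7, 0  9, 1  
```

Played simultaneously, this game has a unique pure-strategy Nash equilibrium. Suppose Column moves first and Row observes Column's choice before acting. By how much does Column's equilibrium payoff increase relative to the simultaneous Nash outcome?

2

Work backward from Row's decision.
- c1: BR = M, leader payoff 1.
- c2: BR = T, leader payoff 8.
- c3: BR = M, leader payoff 6.
- c4: BR = B, leader payoff 0.
- c5: BR = B, leader payoff 1.
Among 1, 8, 6, 0, 1, the best is 8 at c2. Subgame-perfect outcome: (T, c2) with payoffs (8, 8).
Under simultaneous play:
Row's best replies: c1→M; c2→T; c3→M; c4→B; c5→B.
Column's best replies: T→c1; M→c3; B→c3.
The unique mutual best reply is (M, c3), giving (7, 6).
Column's commitment gain: 8 − 6 = 2.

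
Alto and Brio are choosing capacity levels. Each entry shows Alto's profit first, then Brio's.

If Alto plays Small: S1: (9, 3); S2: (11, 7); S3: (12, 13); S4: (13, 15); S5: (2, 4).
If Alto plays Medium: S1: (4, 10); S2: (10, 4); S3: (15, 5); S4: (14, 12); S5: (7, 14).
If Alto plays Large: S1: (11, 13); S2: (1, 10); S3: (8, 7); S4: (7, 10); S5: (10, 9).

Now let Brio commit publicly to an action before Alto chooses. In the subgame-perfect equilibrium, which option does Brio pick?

S1

Solve by backward induction (Brio leads).
- S1 → Alto plays Large (best of 9, 4, 11); Brio gets 13.
- S2 → Alto plays Small (best of 11, 10, 1); Brio gets 7.
- S3 → Alto plays Medium (best of 12, 15, 8); Brio gets 5.
- S4 → Alto plays Medium (best of 13, 14, 7); Brio gets 12.
- S5 → Alto plays Large (best of 2, 7, 10); Brio gets 9.
Brio's induced payoffs are 13, 7, 5, 12, 9, so Brio commits to S1. Subgame-perfect outcome: (Large, S1) with payoffs (11, 13).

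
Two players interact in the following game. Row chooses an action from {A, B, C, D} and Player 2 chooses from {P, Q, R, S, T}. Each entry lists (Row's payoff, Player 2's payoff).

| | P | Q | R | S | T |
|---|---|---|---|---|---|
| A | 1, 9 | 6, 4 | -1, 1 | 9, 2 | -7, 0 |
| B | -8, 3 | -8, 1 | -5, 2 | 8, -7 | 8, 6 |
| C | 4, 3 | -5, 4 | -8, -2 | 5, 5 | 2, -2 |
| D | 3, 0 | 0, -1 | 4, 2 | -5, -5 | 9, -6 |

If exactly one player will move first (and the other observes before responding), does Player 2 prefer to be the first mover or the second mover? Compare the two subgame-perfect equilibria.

second

If Row leads: Player 2's best replies are A→P, B→T, C→S, D→R; Row's induced payoffs 1, 8, 5, 4; outcome (B, T), payoffs (8, 6).
If Player 2 leads: Row's best replies are P→C, Q→A, R→D, S→A, T→D; Player 2's induced payoffs 3, 4, 2, 2, -6; outcome (A, Q), payoffs (6, 4).
Player 2 gets 4 moving first and 6 moving second, so Player 2 prefers to move second.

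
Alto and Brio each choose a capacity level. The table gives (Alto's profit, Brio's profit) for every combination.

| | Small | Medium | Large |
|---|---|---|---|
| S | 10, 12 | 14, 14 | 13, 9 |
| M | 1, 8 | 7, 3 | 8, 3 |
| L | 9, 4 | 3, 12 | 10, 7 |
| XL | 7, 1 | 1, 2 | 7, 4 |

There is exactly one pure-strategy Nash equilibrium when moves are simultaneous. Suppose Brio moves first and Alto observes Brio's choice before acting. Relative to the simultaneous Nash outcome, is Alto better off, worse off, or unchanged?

Backward induction with Brio moving first.
- Small: BR = S, leader payoff 12.
- Medium: BR = S, leader payoff 14.
- Large: BR = S, leader payoff 9.
Among 12, 14, 9, the best is 14 at Medium. Subgame-perfect outcome: (S, Medium) with payoffs (14, 14).
For the simultaneous game, intersect best replies.
Alto's best replies: Small→S; Medium→S; Large→S.
Brio's best replies: S→Medium; M→Small; L→Medium; XL→Large.
The unique mutual best reply is (S, Medium), giving (14, 14).
Alto earns 14 sequentially versus 14 at the Nash outcome: unchanged.

unchanged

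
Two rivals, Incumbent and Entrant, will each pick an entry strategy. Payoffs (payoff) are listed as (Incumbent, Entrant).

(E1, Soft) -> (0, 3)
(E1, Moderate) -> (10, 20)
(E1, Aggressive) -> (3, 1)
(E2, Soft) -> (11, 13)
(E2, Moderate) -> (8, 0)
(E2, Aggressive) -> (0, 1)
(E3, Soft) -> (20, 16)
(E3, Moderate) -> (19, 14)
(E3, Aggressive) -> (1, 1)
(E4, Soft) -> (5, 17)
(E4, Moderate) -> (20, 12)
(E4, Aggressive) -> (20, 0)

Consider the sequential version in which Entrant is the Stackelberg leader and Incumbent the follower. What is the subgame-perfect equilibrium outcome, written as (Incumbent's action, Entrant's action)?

(E3, Soft)

Backward induction with Entrant moving first.
- Soft: Incumbent compares 0, 11, 20, 5 and picks E3; Entrant would get 16.
- Moderate: Incumbent compares 10, 8, 19, 20 and picks E4; Entrant would get 12.
- Aggressive: Incumbent compares 3, 0, 1, 20 and picks E4; Entrant would get 0.
Maximizing over 16, 12, 0, Entrant chooses Soft. Subgame-perfect outcome: (E3, Soft) with payoffs (20, 16).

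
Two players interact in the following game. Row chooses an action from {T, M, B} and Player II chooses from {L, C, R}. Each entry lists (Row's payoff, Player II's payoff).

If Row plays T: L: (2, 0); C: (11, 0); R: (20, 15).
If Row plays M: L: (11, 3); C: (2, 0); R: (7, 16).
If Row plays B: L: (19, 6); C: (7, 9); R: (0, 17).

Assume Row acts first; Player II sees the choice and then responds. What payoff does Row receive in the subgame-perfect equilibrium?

20

Solve by backward induction (Row leads).
- T: BR = R, leader payoff 20.
- M: BR = R, leader payoff 7.
- B: BR = R, leader payoff 0.
Maximizing over 20, 7, 0, Row chooses T. Subgame-perfect outcome: (T, R) with payoffs (20, 15).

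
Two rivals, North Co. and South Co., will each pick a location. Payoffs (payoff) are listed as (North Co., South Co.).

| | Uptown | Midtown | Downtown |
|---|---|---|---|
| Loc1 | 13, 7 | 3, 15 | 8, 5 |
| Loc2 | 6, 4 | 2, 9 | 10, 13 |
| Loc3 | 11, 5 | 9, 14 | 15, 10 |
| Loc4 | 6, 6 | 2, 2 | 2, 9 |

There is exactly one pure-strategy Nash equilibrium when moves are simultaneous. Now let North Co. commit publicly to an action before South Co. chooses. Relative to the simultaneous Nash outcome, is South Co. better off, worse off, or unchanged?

worse off

Solve by backward induction (North Co. leads).
- Loc1 → South Co. plays Midtown (best of 7, 15, 5); North Co. gets 3.
- Loc2 → South Co. plays Downtown (best of 4, 9, 13); North Co. gets 10.
- Loc3 → South Co. plays Midtown (best of 5, 14, 10); North Co. gets 9.
- Loc4 → South Co. plays Downtown (best of 6, 2, 9); North Co. gets 2.
Among 3, 10, 9, 2, the best is 10 at Loc2. Subgame-perfect outcome: (Loc2, Downtown) with payoffs (10, 13).
For the simultaneous game, intersect best replies.
North Co.'s best replies: Uptown→Loc1; Midtown→Loc3; Downtown→Loc3.
South Co.'s best replies: Loc1→Midtown; Loc2→Downtown; Loc3→Midtown; Loc4→Downtown.
The unique mutual best reply is (Loc3, Midtown), giving (9, 14).
South Co. earns 13 sequentially versus 14 at the Nash outcome: worse off.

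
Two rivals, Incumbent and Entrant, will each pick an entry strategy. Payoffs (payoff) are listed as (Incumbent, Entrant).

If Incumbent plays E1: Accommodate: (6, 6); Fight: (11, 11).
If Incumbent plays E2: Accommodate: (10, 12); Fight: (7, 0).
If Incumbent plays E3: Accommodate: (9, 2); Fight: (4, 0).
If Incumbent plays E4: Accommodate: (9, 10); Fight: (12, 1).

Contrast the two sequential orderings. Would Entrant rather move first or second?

If Incumbent leads: Entrant's best replies are E1→Fight, E2→Accommodate, E3→Accommodate, E4→Accommodate; Incumbent's induced payoffs 11, 10, 9, 9; outcome (E1, Fight), payoffs (11, 11).
If Entrant leads: Incumbent's best replies are Accommodate→E2, Fight→E4; Entrant's induced payoffs 12, 1; outcome (E2, Accommodate), payoffs (10, 12).
Entrant gets 12 moving first and 11 moving second, so Entrant prefers to move first.

first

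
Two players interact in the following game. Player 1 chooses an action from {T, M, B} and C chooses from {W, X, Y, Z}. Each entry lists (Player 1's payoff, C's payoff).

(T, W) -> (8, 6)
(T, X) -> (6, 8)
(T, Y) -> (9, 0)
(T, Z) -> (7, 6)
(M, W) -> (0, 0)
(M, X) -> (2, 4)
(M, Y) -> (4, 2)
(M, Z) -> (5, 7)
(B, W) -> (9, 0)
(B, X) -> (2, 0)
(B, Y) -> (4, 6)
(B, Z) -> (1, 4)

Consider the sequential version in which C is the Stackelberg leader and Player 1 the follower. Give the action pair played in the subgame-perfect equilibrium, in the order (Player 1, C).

(T, X)

Backward induction with C moving first.
- W → Player 1 plays B (best of 8, 0, 9); C gets 0.
- X → Player 1 plays T (best of 6, 2, 2); C gets 8.
- Y → Player 1 plays T (best of 9, 4, 4); C gets 0.
- Z → Player 1 plays T (best of 7, 5, 1); C gets 6.
C's induced payoffs are 0, 8, 0, 6, so C commits to X. Subgame-perfect outcome: (T, X) with payoffs (6, 8).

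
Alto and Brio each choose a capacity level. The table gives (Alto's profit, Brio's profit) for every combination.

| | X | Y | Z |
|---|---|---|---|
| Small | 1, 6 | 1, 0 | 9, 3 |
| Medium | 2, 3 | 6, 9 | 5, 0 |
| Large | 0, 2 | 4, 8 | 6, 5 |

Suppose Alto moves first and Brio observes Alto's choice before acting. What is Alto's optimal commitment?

Medium

Brio best-responds to each possible Alto move:
- Small: BR = X, leader payoff 1.
- Medium: BR = Y, leader payoff 6.
- Large: BR = Y, leader payoff 4.
Maximizing over 1, 6, 4, Alto chooses Medium. Subgame-perfect outcome: (Medium, Y) with payoffs (6, 9).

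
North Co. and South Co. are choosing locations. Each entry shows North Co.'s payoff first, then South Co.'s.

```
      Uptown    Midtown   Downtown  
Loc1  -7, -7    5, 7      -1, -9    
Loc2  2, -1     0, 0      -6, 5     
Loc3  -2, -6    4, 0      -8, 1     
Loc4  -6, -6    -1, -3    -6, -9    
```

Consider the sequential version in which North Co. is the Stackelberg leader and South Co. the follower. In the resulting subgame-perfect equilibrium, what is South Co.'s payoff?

Work backward from South Co.'s decision.
- Loc1: South Co. compares -7, 7, -9 and picks Midtown; North Co. would get 5.
- Loc2: South Co. compares -1, 0, 5 and picks Downtown; North Co. would get -6.
- Loc3: South Co. compares -6, 0, 1 and picks Downtown; North Co. would get -8.
- Loc4: South Co. compares -6, -3, -9 and picks Midtown; North Co. would get -1.
Maximizing over 5, -6, -8, -1, North Co. chooses Loc1. Subgame-perfect outcome: (Loc1, Midtown) with payoffs (5, 7).

7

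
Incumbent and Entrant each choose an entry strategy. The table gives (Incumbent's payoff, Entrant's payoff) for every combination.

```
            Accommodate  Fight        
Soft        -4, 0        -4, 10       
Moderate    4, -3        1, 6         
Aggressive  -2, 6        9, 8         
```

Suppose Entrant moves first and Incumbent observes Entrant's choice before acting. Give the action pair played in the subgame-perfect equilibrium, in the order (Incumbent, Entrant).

Solve by backward induction (Entrant leads).
- Accommodate: BR = Moderate, leader payoff -3.
- Fight: BR = Aggressive, leader payoff 8.
Entrant's induced payoffs are -3, 8, so Entrant commits to Fight. Subgame-perfect outcome: (Aggressive, Fight) with payoffs (9, 8).

(Aggressive, Fight)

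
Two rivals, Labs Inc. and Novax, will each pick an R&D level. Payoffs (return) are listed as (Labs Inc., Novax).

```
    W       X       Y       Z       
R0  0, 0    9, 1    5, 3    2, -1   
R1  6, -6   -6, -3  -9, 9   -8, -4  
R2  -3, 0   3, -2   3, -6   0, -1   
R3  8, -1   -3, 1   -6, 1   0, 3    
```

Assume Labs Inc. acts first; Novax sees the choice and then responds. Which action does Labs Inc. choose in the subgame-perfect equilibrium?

R0

Work backward from Novax's decision.
- R0 → Novax plays Y (best of 0, 1, 3, -1); Labs Inc. gets 5.
- R1 → Novax plays Y (best of -6, -3, 9, -4); Labs Inc. gets -9.
- R2 → Novax plays W (best of 0, -2, -6, -1); Labs Inc. gets -3.
- R3 → Novax plays Z (best of -1, 1, 1, 3); Labs Inc. gets 0.
Labs Inc.'s induced payoffs are 5, -9, -3, 0, so Labs Inc. commits to R0. Subgame-perfect outcome: (R0, Y) with payoffs (5, 3).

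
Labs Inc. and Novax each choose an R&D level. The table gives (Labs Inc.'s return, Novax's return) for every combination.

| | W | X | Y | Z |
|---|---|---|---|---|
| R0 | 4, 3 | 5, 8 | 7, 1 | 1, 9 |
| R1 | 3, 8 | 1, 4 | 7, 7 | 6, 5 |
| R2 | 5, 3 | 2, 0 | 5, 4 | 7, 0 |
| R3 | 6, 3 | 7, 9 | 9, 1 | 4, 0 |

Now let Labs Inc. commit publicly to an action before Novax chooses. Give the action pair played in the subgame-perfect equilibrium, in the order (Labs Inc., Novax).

Solve by backward induction (Labs Inc. leads).
- R0: BR = Z, leader payoff 1.
- R1: BR = W, leader payoff 3.
- R2: BR = Y, leader payoff 5.
- R3: BR = X, leader payoff 7.
Maximizing over 1, 3, 5, 7, Labs Inc. chooses R3. Subgame-perfect outcome: (R3, X) with payoffs (7, 9).

(R3, X)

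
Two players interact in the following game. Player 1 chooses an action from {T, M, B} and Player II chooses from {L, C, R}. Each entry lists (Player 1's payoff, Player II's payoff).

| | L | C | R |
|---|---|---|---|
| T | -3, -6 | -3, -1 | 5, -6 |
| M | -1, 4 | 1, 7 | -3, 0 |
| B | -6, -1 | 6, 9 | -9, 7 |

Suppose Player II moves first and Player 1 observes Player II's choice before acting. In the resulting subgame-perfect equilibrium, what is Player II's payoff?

Player 1 best-responds to each possible Player II move:
- L → Player 1 plays M (best of -3, -1, -6); Player II gets 4.
- C → Player 1 plays B (best of -3, 1, 6); Player II gets 9.
- R → Player 1 plays T (best of 5, -3, -9); Player II gets -6.
Among 4, 9, -6, the best is 9 at C. Subgame-perfect outcome: (B, C) with payoffs (6, 9).

9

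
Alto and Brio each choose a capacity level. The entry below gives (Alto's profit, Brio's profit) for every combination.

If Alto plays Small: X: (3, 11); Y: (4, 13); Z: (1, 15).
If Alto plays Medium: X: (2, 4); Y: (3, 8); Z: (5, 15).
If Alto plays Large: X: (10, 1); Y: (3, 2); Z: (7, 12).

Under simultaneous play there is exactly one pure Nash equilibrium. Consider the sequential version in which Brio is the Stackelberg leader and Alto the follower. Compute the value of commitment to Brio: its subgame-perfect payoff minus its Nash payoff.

1

Alto best-responds to each possible Brio move:
- X → Alto plays Large (best of 3, 2, 10); Brio gets 1.
- Y → Alto plays Small (best of 4, 3, 3); Brio gets 13.
- Z → Alto plays Large (best of 1, 5, 7); Brio gets 12.
Among 1, 13, 12, the best is 13 at Y. Subgame-perfect outcome: (Small, Y) with payoffs (4, 13).
Now find the simultaneous Nash equilibrium.
Alto's best replies: X→Large; Y→Small; Z→Large.
Brio's best replies: Small→Z; Medium→Z; Large→Z.
The unique mutual best reply is (Large, Z), giving (7, 12).
Brio's commitment gain: 13 − 12 = 1.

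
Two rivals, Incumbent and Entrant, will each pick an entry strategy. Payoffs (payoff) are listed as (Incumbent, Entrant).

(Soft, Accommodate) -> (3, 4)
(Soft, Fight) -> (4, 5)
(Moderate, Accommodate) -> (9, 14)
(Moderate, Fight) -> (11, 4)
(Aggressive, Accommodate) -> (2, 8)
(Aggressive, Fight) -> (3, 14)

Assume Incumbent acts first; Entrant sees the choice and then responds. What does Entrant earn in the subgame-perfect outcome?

14

Work backward from Entrant's decision.
- Soft → Entrant plays Fight (best of 4, 5); Incumbent gets 4.
- Moderate → Entrant plays Accommodate (best of 14, 4); Incumbent gets 9.
- Aggressive → Entrant plays Fight (best of 8, 14); Incumbent gets 3.
Among 4, 9, 3, the best is 9 at Moderate. Subgame-perfect outcome: (Moderate, Accommodate) with payoffs (9, 14).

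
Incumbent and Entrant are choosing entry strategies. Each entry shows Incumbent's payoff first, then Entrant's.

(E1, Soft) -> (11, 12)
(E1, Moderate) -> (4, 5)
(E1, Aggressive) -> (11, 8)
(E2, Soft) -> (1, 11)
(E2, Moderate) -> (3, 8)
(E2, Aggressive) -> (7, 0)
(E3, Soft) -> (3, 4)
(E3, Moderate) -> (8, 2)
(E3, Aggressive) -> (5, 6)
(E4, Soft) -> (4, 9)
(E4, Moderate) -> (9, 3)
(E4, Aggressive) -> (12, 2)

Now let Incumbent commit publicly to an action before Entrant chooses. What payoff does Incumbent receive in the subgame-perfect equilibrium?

11

Entrant best-responds to each possible Incumbent move:
- E1 → Entrant plays Soft (best of 12, 5, 8); Incumbent gets 11.
- E2 → Entrant plays Soft (best of 11, 8, 0); Incumbent gets 1.
- E3 → Entrant plays Aggressive (best of 4, 2, 6); Incumbent gets 5.
- E4 → Entrant plays Soft (best of 9, 3, 2); Incumbent gets 4.
Among 11, 1, 5, 4, the best is 11 at E1. Subgame-perfect outcome: (E1, Soft) with payoffs (11, 12).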